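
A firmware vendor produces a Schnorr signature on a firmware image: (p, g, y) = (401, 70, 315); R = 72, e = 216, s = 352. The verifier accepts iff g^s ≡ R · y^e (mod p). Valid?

yes

g^s mod p:
70^2 = 4900 ≡ 88
70^4 ≡ 88^2 = 7744 ≡ 125
70^8 ≡ 125^2 = 15625 ≡ 387
70^16 ≡ 387^2 = 149769 ≡ 196
70^32 ≡ 196^2 = 38416 ≡ 321
70^64 ≡ 321^2 = 103041 ≡ 385
70^128 ≡ 385^2 = 148225 ≡ 256
70^256 ≡ 256^2 = 65536 ≡ 173
352 = 256 + 64 + 32, so 70^352 ≡ 173·385·321 ≡ 88 (mod 401)
R · y^e mod p:
315^2 = 99225 ≡ 178
315^4 ≡ 178^2 = 31684 ≡ 5
315^8 ≡ 5^2 = 25
315^16 ≡ 25^2 = 625 ≡ 224
315^32 ≡ 224^2 = 50176 ≡ 51
315^64 ≡ 51^2 = 2601 ≡ 195
315^128 ≡ 195^2 = 38025 ≡ 331
216 = 128 + 64 + 16 + 8, so 315^216 ≡ 331·195·224·25 ≡ 224 (mod 401)
72·224 = 16128 ≡ 88 (mod 401)
88 ≡ 88 (mod 401); signature holds.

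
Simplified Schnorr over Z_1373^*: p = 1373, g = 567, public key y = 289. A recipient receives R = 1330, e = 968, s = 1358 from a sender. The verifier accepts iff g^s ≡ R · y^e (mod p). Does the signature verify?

verifies

g^s mod p:
Squares mod 1373: 567^1≡567, 567^2≡207, 567^4≡286, 567^8≡789, 567^16≡552, 567^32≡1271, 567^64≡793, 567^128≡15, 567^256≡225, 567^512≡1197, 567^1024≡770
1358 = 1024 + 256 + 64 + 8 + 4 + 2, so 567^1358 ≡ 770·225·793·789·286·207 ≡ 172 (mod 1373)
R · y^e mod p:
Squares mod 1373: 289^1≡289, 289^2≡1141, 289^4≡277, 289^8≡1214, 289^16≡567, 289^32≡207, 289^64≡286, 289^128≡789, 289^256≡552, 289^512≡1271
968 = 512 + 256 + 128 + 64 + 8, so 289^968 ≡ 1271·552·789·286·1214 ≡ 1369 (mod 1373)
1330·1369 = 1820770 ≡ 172 (mod 1373)
172 ≡ 172 (mod 1373); signature holds.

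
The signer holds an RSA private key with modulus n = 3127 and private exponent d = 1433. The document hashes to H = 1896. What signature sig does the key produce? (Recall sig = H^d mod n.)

2311

H^2 ≡ 1896^2 = 3594816 ≡ 1893
H^4 ≡ 1893^2 = 3583449 ≡ 3034
H^8 ≡ 3034^2 = 9205156 ≡ 2395
H^16 ≡ 2395^2 = 5736025 ≡ 1107
H^32 ≡ 1107^2 = 1225449 ≡ 2792
H^64 ≡ 2792^2 = 7795264 ≡ 2780
H^128 ≡ 2780^2 = 7728400 ≡ 1583
H^256 ≡ 1583^2 = 2505889 ≡ 1162
H^512 ≡ 1162^2 = 1350244 ≡ 2507
H^1024 ≡ 2507^2 = 6285049 ≡ 2906
1433 = 1024 + 256 + 128 + 16 + 8 + 1, so H^1433 ≡ 2906·1162·1583·1107·2395·1896 ≡ 2311 (mod 3127)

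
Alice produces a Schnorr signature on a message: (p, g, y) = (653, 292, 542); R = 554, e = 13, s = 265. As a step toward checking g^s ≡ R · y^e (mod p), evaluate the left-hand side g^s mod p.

475

Squares mod 653: 292^1≡292, 292^2≡374, 292^4≡134, 292^8≡325, 292^16≡492, 292^32≡454, 292^64≡421, 292^128≡278, 292^256≡230
265 = 256 + 8 + 1, so 292^265 ≡ 230·325·292 ≡ 475 (mod 653)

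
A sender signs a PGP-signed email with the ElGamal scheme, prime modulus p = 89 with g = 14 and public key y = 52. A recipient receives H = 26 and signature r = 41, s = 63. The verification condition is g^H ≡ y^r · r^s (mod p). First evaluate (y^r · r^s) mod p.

52^2 = 2704 ≡ 34
52^4 ≡ 34^2 = 1156 ≡ 88
52^8 ≡ 88^2 = 7744 ≡ 1
52^16 ≡ 1^2 = 1
52^32 ≡ 1^2 = 1
41 = 32 + 8 + 1, so 52^41 ≡ 1·1·52 ≡ 52 (mod 89)
41^2 = 1681 ≡ 79
41^4 ≡ 79^2 = 6241 ≡ 11
41^8 ≡ 11^2 = 121 ≡ 32
41^16 ≡ 32^2 = 1024 ≡ 45
41^32 ≡ 45^2 = 2025 ≡ 67
63 = 32 + 16 + 8 + 4 + 2 + 1, so 41^63 ≡ 67·45·32·11·79·41 ≡ 27 (mod 89)
y^r · r^s ≡ 52·27 = 1404 ≡ 69 (mod 89)

69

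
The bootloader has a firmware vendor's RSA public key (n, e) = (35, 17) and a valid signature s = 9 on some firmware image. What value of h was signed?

Squares mod 35: s^1≡9, s^2≡11, s^4≡16, s^8≡11, s^16≡16
17 = 16 + 1, so s^17 ≡ 16·9 ≡ 4 (mod 35)

4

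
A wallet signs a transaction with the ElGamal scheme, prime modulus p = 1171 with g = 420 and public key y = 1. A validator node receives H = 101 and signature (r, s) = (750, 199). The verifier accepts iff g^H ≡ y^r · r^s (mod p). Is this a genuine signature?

genuine

Left side g^H mod p:
420^2 = 176400 ≡ 750
420^4 ≡ 750^2 = 562500 ≡ 420
420^8 ≡ 420^2 = 176400 ≡ 750
420^16 ≡ 750^2 = 562500 ≡ 420
420^32 ≡ 420^2 = 176400 ≡ 750
420^64 ≡ 750^2 = 562500 ≡ 420
101 = 64 + 32 + 4 + 1, so 420^101 ≡ 420·750·420·420 ≡ 750 (mod 1171)
Right side y^r · r^s mod p:
1^2 = 1
1^4 ≡ 1^2 = 1
1^8 ≡ 1^2 = 1
1^16 ≡ 1^2 = 1
1^32 ≡ 1^2 = 1
1^64 ≡ 1^2 = 1
1^128 ≡ 1^2 = 1
1^256 ≡ 1^2 = 1
1^512 ≡ 1^2 = 1
750 = 512 + 128 + 64 + 32 + 8 + 4 + 2, so 1^750 ≡ 1·1·1·1·1·1·1 ≡ 1 (mod 1171)
750^2 = 562500 ≡ 420
750^4 ≡ 420^2 = 176400 ≡ 750
750^8 ≡ 750^2 = 562500 ≡ 420
750^16 ≡ 420^2 = 176400 ≡ 750
750^32 ≡ 750^2 = 562500 ≡ 420
750^64 ≡ 420^2 = 176400 ≡ 750
750^128 ≡ 750^2 = 562500 ≡ 420
199 = 128 + 64 + 4 + 2 + 1, so 750^199 ≡ 420·750·750·420·750 ≡ 750 (mod 1171)
1·750 = 750 ≡ 750 (mod 1171)
750 ≡ 750 (mod 1171), so the signature is genuine.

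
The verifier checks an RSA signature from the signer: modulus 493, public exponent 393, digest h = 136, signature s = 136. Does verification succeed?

Squares mod 493: s^1≡136, s^2≡255, s^4≡442, s^8≡136, s^16≡255, s^32≡442, s^64≡136, s^128≡255, s^256≡442
393 = 256 + 128 + 8 + 1, so s^393 ≡ 442·255·136·136 ≡ 136 (mod 493)
Since 136 equals the digest 136, verification succeeds.

passes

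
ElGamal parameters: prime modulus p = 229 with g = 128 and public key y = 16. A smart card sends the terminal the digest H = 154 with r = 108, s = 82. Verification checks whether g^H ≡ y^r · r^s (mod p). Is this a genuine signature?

forged

Left side g^H mod p:
Squares mod 229: 128^1≡128, 128^2≡125, 128^4≡53, 128^8≡61, 128^16≡57, 128^32≡43, 128^64≡17, 128^128≡60
154 = 128 + 16 + 8 + 2, so 128^154 ≡ 60·57·61·125 ≡ 125 (mod 229)
Right side y^r · r^s mod p:
Squares mod 229: 16^1≡16, 16^2≡27, 16^4≡42, 16^8≡161, 16^16≡44, 16^32≡104, 16^64≡53
108 = 64 + 32 + 8 + 4, so 16^108 ≡ 53·104·161·42 ≡ 104 (mod 229)
Squares mod 229: 108^1≡108, 108^2≡214, 108^4≡225, 108^8≡16, 108^16≡27, 108^32≡42, 108^64≡161
82 = 64 + 16 + 2, so 108^82 ≡ 161·27·214 ≡ 60 (mod 229)
104·60 = 6240 ≡ 57 (mod 229)
125 ≠ 57, so verification fails.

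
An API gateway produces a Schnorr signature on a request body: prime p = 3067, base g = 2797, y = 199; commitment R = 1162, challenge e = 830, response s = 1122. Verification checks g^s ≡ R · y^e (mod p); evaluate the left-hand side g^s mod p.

1603

2797^1122 mod 3067 = 1603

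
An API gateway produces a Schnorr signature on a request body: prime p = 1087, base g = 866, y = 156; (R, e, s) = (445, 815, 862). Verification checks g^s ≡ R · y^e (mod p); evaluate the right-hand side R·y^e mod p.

348

156^2 = 24336 ≡ 422
156^4 ≡ 422^2 = 178084 ≡ 903
156^8 ≡ 903^2 = 815409 ≡ 159
156^16 ≡ 159^2 = 25281 ≡ 280
156^32 ≡ 280^2 = 78400 ≡ 136
156^64 ≡ 136^2 = 18496 ≡ 17
156^128 ≡ 17^2 = 289
156^256 ≡ 289^2 = 83521 ≡ 909
156^512 ≡ 909^2 = 826281 ≡ 161
815 = 512 + 256 + 32 + 8 + 4 + 2 + 1, so 156^815 ≡ 161·909·136·159·903·422·156 ≡ 162 (mod 1087)
R · y^e ≡ 445·162 = 72090 ≡ 348 (mod 1087)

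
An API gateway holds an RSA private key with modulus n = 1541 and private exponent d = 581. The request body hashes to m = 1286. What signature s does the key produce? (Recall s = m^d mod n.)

Squares mod 1541: m^1≡1286, m^2≡303, m^4≡890, m^8≡26, m^16≡676, m^32≡840, m^64≡1363, m^128≡864, m^256≡652, m^512≡1329
581 = 512 + 64 + 4 + 1, so m^581 ≡ 1329·1363·890·1286 ≡ 891 (mod 1541)

891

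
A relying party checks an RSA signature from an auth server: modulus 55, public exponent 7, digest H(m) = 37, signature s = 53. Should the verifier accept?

Squares mod 55: s^1≡53, s^2≡4, s^4≡16
7 = 4 + 2 + 1, so s^7 ≡ 16·4·53 ≡ 37 (mod 55)
s^7 mod 55 = 37 matches H(m).

accept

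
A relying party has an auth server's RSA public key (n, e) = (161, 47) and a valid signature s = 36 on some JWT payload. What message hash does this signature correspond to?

s^2 ≡ 36^2 = 1296 ≡ 8
s^4 ≡ 8^2 = 64
s^8 ≡ 64^2 = 4096 ≡ 71
s^16 ≡ 71^2 = 5041 ≡ 50
s^32 ≡ 50^2 = 2500 ≡ 85
47 = 32 + 8 + 4 + 2 + 1, so s^47 ≡ 85·71·64·8·36 ≡ 127 (mod 161)

127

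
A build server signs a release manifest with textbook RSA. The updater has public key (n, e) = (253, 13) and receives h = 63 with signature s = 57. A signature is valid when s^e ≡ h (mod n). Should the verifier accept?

accept

Squares mod 253: s^1≡57, s^2≡213, s^4≡82, s^8≡146
13 = 8 + 4 + 1, so s^13 ≡ 146·82·57 ≡ 63 (mod 253)
s^13 mod 253 = 63 matches h.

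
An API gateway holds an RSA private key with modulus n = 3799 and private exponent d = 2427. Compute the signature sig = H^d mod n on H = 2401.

1736

H^2 ≡ 2401^2 = 5764801 ≡ 1718
H^4 ≡ 1718^2 = 2951524 ≡ 3500
H^8 ≡ 3500^2 = 12250000 ≡ 2024
H^16 ≡ 2024^2 = 4096576 ≡ 1254
H^32 ≡ 1254^2 = 1572516 ≡ 3529
H^64 ≡ 3529^2 = 12453841 ≡ 719
H^128 ≡ 719^2 = 516961 ≡ 297
H^256 ≡ 297^2 = 88209 ≡ 832
H^512 ≡ 832^2 = 692224 ≡ 806
H^1024 ≡ 806^2 = 649636 ≡ 7
H^2048 ≡ 7^2 = 49
2427 = 2048 + 256 + 64 + 32 + 16 + 8 + 2 + 1, so H^2427 ≡ 49·832·719·3529·1254·2024·1718·2401 ≡ 1736 (mod 3799)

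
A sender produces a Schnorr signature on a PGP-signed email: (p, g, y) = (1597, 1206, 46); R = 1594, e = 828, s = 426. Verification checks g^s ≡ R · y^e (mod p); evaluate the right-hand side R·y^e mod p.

1570

46^2 = 2116 ≡ 519
46^4 ≡ 519^2 = 269361 ≡ 1065
46^8 ≡ 1065^2 = 1134225 ≡ 355
46^16 ≡ 355^2 = 126025 ≡ 1459
46^32 ≡ 1459^2 = 2128681 ≡ 1477
46^64 ≡ 1477^2 = 2181529 ≡ 27
46^128 ≡ 27^2 = 729
46^256 ≡ 729^2 = 531441 ≡ 1237
46^512 ≡ 1237^2 = 1530169 ≡ 243
828 = 512 + 256 + 32 + 16 + 8 + 4, so 46^828 ≡ 243·1237·1477·1459·355·1065 ≡ 9 (mod 1597)
R · y^e ≡ 1594·9 = 14346 ≡ 1570 (mod 1597)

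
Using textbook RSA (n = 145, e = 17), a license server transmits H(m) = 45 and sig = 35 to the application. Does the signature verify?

sig^2 ≡ 35^2 = 1225 ≡ 65
sig^4 ≡ 65^2 = 4225 ≡ 20
sig^8 ≡ 20^2 = 400 ≡ 110
sig^16 ≡ 110^2 = 12100 ≡ 65
17 = 16 + 1, so sig^17 ≡ 65·35 ≡ 100 (mod 145)
The recovered value 100 does not match the digest 45.

does not verify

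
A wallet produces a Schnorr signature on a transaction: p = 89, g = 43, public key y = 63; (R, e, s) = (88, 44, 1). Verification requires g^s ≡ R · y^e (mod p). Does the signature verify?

does not verify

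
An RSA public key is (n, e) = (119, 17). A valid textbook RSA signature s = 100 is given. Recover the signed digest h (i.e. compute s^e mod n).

Squares mod 119: s^1≡100, s^2≡4, s^4≡16, s^8≡18, s^16≡86
17 = 16 + 1, so s^17 ≡ 86·100 ≡ 32 (mod 119)

32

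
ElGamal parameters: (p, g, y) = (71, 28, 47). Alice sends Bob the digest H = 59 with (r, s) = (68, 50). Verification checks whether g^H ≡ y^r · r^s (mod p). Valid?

no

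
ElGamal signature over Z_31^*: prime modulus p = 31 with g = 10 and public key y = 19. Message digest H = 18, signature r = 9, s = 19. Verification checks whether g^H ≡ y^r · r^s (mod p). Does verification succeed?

fails

Left side g^H mod p:
10^2 = 100 ≡ 7
10^4 ≡ 7^2 = 49 ≡ 18
10^8 ≡ 18^2 = 324 ≡ 14
10^16 ≡ 14^2 = 196 ≡ 10
18 = 16 + 2, so 10^18 ≡ 10·7 ≡ 8 (mod 31)
Right side y^r · r^s mod p:
19^2 = 361 ≡ 20
19^4 ≡ 20^2 = 400 ≡ 28
19^8 ≡ 28^2 = 784 ≡ 9
9 = 8 + 1, so 19^9 ≡ 9·19 ≡ 16 (mod 31)
9^2 = 81 ≡ 19
9^4 ≡ 19^2 = 361 ≡ 20
9^8 ≡ 20^2 = 400 ≡ 28
9^16 ≡ 28^2 = 784 ≡ 9
19 = 16 + 2 + 1, so 9^19 ≡ 9·19·9 ≡ 20 (mod 31)
16·20 = 320 ≡ 10 (mod 31)
8 ≠ 10, so verification fails.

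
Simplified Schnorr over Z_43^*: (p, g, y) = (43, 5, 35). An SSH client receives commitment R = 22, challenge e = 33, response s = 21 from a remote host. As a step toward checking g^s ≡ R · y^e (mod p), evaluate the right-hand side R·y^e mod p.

42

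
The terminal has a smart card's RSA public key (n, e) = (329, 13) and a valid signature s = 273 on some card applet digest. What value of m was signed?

161

s^2 ≡ 273^2 = 74529 ≡ 175
s^4 ≡ 175^2 = 30625 ≡ 28
s^8 ≡ 28^2 = 784 ≡ 126
13 = 8 + 4 + 1, so s^13 ≡ 126·28·273 ≡ 161 (mod 329)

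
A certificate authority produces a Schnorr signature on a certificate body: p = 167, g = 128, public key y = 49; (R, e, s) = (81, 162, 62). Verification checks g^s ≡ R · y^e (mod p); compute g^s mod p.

128^2 = 16384 ≡ 18
128^4 ≡ 18^2 = 324 ≡ 157
128^8 ≡ 157^2 = 24649 ≡ 100
128^16 ≡ 100^2 = 10000 ≡ 147
128^32 ≡ 147^2 = 21609 ≡ 66
62 = 32 + 16 + 8 + 4 + 2, so 128^62 ≡ 66·147·100·157·18 ≡ 75 (mod 167)

75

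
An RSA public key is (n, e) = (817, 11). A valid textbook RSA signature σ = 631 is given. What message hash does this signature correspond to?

σ^2 ≡ 631^2 = 398161 ≡ 282
σ^4 ≡ 282^2 = 79524 ≡ 275
σ^8 ≡ 275^2 = 75625 ≡ 461
11 = 8 + 2 + 1, so σ^11 ≡ 461·282·631 ≡ 377 (mod 817)

377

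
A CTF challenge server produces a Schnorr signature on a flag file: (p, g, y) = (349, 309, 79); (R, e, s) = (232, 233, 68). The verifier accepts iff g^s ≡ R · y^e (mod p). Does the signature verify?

does not verify

g^s mod p:
309^2 = 95481 ≡ 204
309^4 ≡ 204^2 = 41616 ≡ 85
309^8 ≡ 85^2 = 7225 ≡ 245
309^16 ≡ 245^2 = 60025 ≡ 346
309^32 ≡ 346^2 = 119716 ≡ 9
309^64 ≡ 9^2 = 81
68 = 64 + 4, so 309^68 ≡ 81·85 ≡ 254 (mod 349)
R · y^e mod p:
79^2 = 6241 ≡ 308
79^4 ≡ 308^2 = 94864 ≡ 285
79^8 ≡ 285^2 = 81225 ≡ 257
79^16 ≡ 257^2 = 66049 ≡ 88
79^32 ≡ 88^2 = 7744 ≡ 66
79^64 ≡ 66^2 = 4356 ≡ 168
79^128 ≡ 168^2 = 28224 ≡ 304
233 = 128 + 64 + 32 + 8 + 1, so 79^233 ≡ 304·168·66·257·79 ≡ 79 (mod 349)
232·79 = 18328 ≡ 180 (mod 349)
254 ≠ 180; the check fails.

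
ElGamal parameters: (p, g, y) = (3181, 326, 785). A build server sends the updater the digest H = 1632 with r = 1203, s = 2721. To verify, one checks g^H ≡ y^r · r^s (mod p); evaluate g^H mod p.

326^2 = 106276 ≡ 1303
326^4 ≡ 1303^2 = 1697809 ≡ 2336
326^8 ≡ 2336^2 = 5456896 ≡ 1481
326^16 ≡ 1481^2 = 2193361 ≡ 1652
326^32 ≡ 1652^2 = 2729104 ≡ 2987
326^64 ≡ 2987^2 = 8922169 ≡ 2645
326^128 ≡ 2645^2 = 6996025 ≡ 1006
326^256 ≡ 1006^2 = 1012036 ≡ 478
326^512 ≡ 478^2 = 228484 ≡ 2633
326^1024 ≡ 2633^2 = 6932689 ≡ 1290
1632 = 1024 + 512 + 64 + 32, so 326^1632 ≡ 1290·2633·2645·2987 ≡ 1433 (mod 3181)

1433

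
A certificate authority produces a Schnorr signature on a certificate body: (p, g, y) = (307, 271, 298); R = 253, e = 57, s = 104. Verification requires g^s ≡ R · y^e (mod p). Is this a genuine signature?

genuine

g^s mod p:
271^2 = 73441 ≡ 68
271^4 ≡ 68^2 = 4624 ≡ 19
271^8 ≡ 19^2 = 361 ≡ 54
271^16 ≡ 54^2 = 2916 ≡ 153
271^32 ≡ 153^2 = 23409 ≡ 77
271^64 ≡ 77^2 = 5929 ≡ 96
104 = 64 + 32 + 8, so 271^104 ≡ 96·77·54 ≡ 68 (mod 307)
R · y^e mod p:
298^2 = 88804 ≡ 81
298^4 ≡ 81^2 = 6561 ≡ 114
298^8 ≡ 114^2 = 12996 ≡ 102
298^16 ≡ 102^2 = 10404 ≡ 273
298^32 ≡ 273^2 = 74529 ≡ 235
57 = 32 + 16 + 8 + 1, so 298^57 ≡ 235·273·102·298 ≡ 283 (mod 307)
253·283 = 71599 ≡ 68 (mod 307)
68 ≡ 68 (mod 307); signature holds.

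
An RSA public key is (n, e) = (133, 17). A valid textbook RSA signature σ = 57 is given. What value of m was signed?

57

σ^2 ≡ 57^2 = 3249 ≡ 57
σ^4 ≡ 57^2 = 3249 ≡ 57
σ^8 ≡ 57^2 = 3249 ≡ 57
σ^16 ≡ 57^2 = 3249 ≡ 57
17 = 16 + 1, so σ^17 ≡ 57·57 ≡ 57 (mod 133)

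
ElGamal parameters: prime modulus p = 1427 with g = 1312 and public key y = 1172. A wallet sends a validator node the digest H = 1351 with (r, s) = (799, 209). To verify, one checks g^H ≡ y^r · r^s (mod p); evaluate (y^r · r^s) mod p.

Squares mod 1427: 1172^1≡1172, 1172^2≡810, 1172^4≡1107, 1172^8≡1083, 1172^16≡1322, 1172^32≡1036, 1172^64≡192, 1172^128≡1189, 1172^256≡991, 1172^512≡305
799 = 512 + 256 + 16 + 8 + 4 + 2 + 1, so 1172^799 ≡ 305·991·1322·1083·1107·810·1172 ≡ 634 (mod 1427)
Squares mod 1427: 799^1≡799, 799^2≡532, 799^4≡478, 799^8≡164, 799^16≡1210, 799^32≡1425, 799^64≡4, 799^128≡16
209 = 128 + 64 + 16 + 1, so 799^209 ≡ 16·4·1210·799 ≡ 1267 (mod 1427)
y^r · r^s ≡ 634·1267 = 803278 ≡ 1304 (mod 1427)

1304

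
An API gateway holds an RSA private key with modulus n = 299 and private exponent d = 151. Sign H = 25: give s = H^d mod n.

H^2 ≡ 25^2 = 625 ≡ 27
H^4 ≡ 27^2 = 729 ≡ 131
H^8 ≡ 131^2 = 17161 ≡ 118
H^16 ≡ 118^2 = 13924 ≡ 170
H^32 ≡ 170^2 = 28900 ≡ 196
H^64 ≡ 196^2 = 38416 ≡ 144
H^128 ≡ 144^2 = 20736 ≡ 105
151 = 128 + 16 + 4 + 2 + 1, so H^151 ≡ 105·170·131·27·25 ≡ 233 (mod 299)

233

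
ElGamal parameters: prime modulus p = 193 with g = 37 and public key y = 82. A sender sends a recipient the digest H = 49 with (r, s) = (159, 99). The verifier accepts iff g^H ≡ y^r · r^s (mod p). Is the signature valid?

invalid

Left side g^H mod p:
37^2 = 1369 ≡ 18
37^4 ≡ 18^2 = 324 ≡ 131
37^8 ≡ 131^2 = 17161 ≡ 177
37^16 ≡ 177^2 = 31329 ≡ 63
37^32 ≡ 63^2 = 3969 ≡ 109
49 = 32 + 16 + 1, so 37^49 ≡ 109·63·37 ≡ 91 (mod 193)
Right side y^r · r^s mod p:
82^2 = 6724 ≡ 162
82^4 ≡ 162^2 = 26244 ≡ 189
82^8 ≡ 189^2 = 35721 ≡ 16
82^16 ≡ 16^2 = 256 ≡ 63
82^32 ≡ 63^2 = 3969 ≡ 109
82^64 ≡ 109^2 = 11881 ≡ 108
82^128 ≡ 108^2 = 11664 ≡ 84
159 = 128 + 16 + 8 + 4 + 2 + 1, so 82^159 ≡ 84·63·16·189·162·82 ≡ 74 (mod 193)
159^2 = 25281 ≡ 191
159^4 ≡ 191^2 = 36481 ≡ 4
159^8 ≡ 4^2 = 16
159^16 ≡ 16^2 = 256 ≡ 63
159^32 ≡ 63^2 = 3969 ≡ 109
159^64 ≡ 109^2 = 11881 ≡ 108
99 = 64 + 32 + 2 + 1, so 159^99 ≡ 108·109·191·159 ≡ 125 (mod 193)
74·125 = 9250 ≡ 179 (mod 193)
91 ≠ 179, so verification fails.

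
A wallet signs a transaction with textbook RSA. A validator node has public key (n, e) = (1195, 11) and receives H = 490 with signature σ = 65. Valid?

no

σ^2 ≡ 65^2 = 4225 ≡ 640
σ^4 ≡ 640^2 = 409600 ≡ 910
σ^8 ≡ 910^2 = 828100 ≡ 1160
11 = 8 + 2 + 1, so σ^11 ≡ 1160·640·65 ≡ 705 (mod 1195)
The recovered value 705 does not match the digest 490.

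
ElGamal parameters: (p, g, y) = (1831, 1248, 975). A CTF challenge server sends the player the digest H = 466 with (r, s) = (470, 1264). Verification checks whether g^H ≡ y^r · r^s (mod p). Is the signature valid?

valid

Left side g^H mod p:
Squares mod 1831: 1248^1≡1248, 1248^2≡1154, 1248^4≡579, 1248^8≡168, 1248^16≡759, 1248^32≡1147, 1248^64≡951, 1248^128≡1718, 1248^256≡1783
466 = 256 + 128 + 64 + 16 + 2, so 1248^466 ≡ 1783·1718·951·759·1154 ≡ 648 (mod 1831)
Right side y^r · r^s mod p:
Squares mod 1831: 975^1≡975, 975^2≡336, 975^4≡1205, 975^8≡42, 975^16≡1764, 975^32≡827, 975^64≡966, 975^128≡1177, 975^256≡1093
470 = 256 + 128 + 64 + 16 + 4 + 2, so 975^470 ≡ 1093·1177·966·1764·1205·336 ≡ 609 (mod 1831)
Squares mod 1831: 470^1≡470, 470^2≡1180, 470^4≡840, 470^8≡665, 470^16≡954, 470^32≡109, 470^64≡895, 470^128≡878, 470^256≡33, 470^512≡1089, 470^1024≡1264
1264 = 1024 + 128 + 64 + 32 + 16, so 470^1264 ≡ 1264·878·895·109·954 ≡ 1345 (mod 1831)
609·1345 = 819105 ≡ 648 (mod 1831)
648 ≡ 648 (mod 1831), so the signature is genuine.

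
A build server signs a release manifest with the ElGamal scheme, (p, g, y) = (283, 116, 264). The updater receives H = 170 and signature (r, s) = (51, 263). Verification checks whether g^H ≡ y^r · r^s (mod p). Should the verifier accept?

Left side g^H mod p:
Squares mod 283: 116^1≡116, 116^2≡155, 116^4≡253, 116^8≡51, 116^16≡54, 116^32≡86, 116^64≡38, 116^128≡29
170 = 128 + 32 + 8 + 2, so 116^170 ≡ 29·86·51·155 ≡ 158 (mod 283)
Right side y^r · r^s mod p:
Squares mod 283: 264^1≡264, 264^2≡78, 264^4≡141, 264^8≡71, 264^16≡230, 264^32≡262
51 = 32 + 16 + 2 + 1, so 264^51 ≡ 262·230·78·264 ≡ 141 (mod 283)
Squares mod 283: 51^1≡51, 51^2≡54, 51^4≡86, 51^8≡38, 51^16≡29, 51^32≡275, 51^64≡64, 51^128≡134, 51^256≡127
263 = 256 + 4 + 2 + 1, so 51^263 ≡ 127·86·54·51 ≡ 250 (mod 283)
141·250 = 35250 ≡ 158 (mod 283)
158 ≡ 158 (mod 283), so the signature is genuine.

accept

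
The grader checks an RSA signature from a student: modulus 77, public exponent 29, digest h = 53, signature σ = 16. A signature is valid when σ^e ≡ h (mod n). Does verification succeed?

σ^2 ≡ 16^2 = 256 ≡ 25
σ^4 ≡ 25^2 = 625 ≡ 9
σ^8 ≡ 9^2 = 81 ≡ 4
σ^16 ≡ 4^2 = 16
29 = 16 + 8 + 4 + 1, so σ^29 ≡ 16·4·9·16 ≡ 53 (mod 77)
53 = h, so the signature checks out.

passes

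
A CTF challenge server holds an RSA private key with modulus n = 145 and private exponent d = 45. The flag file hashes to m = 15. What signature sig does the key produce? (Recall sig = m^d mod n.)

105

Squares mod 145: m^1≡15, m^2≡80, m^4≡20, m^8≡110, m^16≡65, m^32≡20
45 = 32 + 8 + 4 + 1, so m^45 ≡ 20·110·20·15 ≡ 105 (mod 145)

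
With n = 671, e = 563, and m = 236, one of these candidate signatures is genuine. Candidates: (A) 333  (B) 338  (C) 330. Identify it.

Candidate A: Squares mod 671: 333^1≡333, 333^2≡174, 333^4≡81, 333^8≡522, 333^16≡58, 333^32≡9, 333^64≡81, 333^128≡522, 333^256≡58, 333^512≡9; 563 = 512 + 32 + 16 + 2 + 1, so 333^563 ≡ 9·9·58·174·333 ≡ 236 (mod 671)
  → matches m = 236
Candidate B: Squares mod 671: 338^1≡338, 338^2≡174, 338^4≡81, 338^8≡522, 338^16≡58, 338^32≡9, 338^64≡81, 338^128≡522, 338^256≡58, 338^512≡9; 563 = 512 + 32 + 16 + 2 + 1, so 338^563 ≡ 9·9·58·174·338 ≡ 435 (mod 671)
Candidate C: Squares mod 671: 330^1≡330, 330^2≡198, 330^4≡286, 330^8≡605, 330^16≡330, 330^32≡198, 330^64≡286, 330^128≡605, 330^256≡330, 330^512≡198; 563 = 512 + 32 + 16 + 2 + 1, so 330^563 ≡ 198·198·330·198·330 ≡ 605 (mod 671)

A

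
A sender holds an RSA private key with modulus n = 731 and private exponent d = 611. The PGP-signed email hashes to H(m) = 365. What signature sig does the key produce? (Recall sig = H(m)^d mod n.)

699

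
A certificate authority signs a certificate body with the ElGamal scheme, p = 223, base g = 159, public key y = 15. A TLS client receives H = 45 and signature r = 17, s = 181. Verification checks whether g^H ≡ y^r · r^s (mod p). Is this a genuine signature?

Left side g^H mod p:
Squares mod 223: 159^1≡159, 159^2≡82, 159^4≡34, 159^8≡41, 159^16≡120, 159^32≡128
45 = 32 + 8 + 4 + 1, so 159^45 ≡ 128·41·34·159 ≡ 182 (mod 223)
Right side y^r · r^s mod p:
Squares mod 223: 15^1≡15, 15^2≡2, 15^4≡4, 15^8≡16, 15^16≡33
17 = 16 + 1, so 15^17 ≡ 33·15 ≡ 49 (mod 223)
Squares mod 223: 17^1≡17, 17^2≡66, 17^4≡119, 17^8≡112, 17^16≡56, 17^32≡14, 17^64≡196, 17^128≡60
181 = 128 + 32 + 16 + 4 + 1, so 17^181 ≡ 60·14·56·119·17 ≡ 15 (mod 223)
49·15 = 735 ≡ 66 (mod 223)
182 ≠ 66, so verification fails.

forged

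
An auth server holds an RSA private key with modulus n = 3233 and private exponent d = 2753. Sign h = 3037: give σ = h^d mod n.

258

Squares mod 3233: h^1≡3037, h^2≡2853, h^4≡2148, h^8≡413, h^16≡2453, h^32≡596, h^64≡2819, h^128≡47, h^256≡2209, h^512≡1084, h^1024≡1477, h^2048≡2487
2753 = 2048 + 512 + 128 + 64 + 1, so h^2753 ≡ 2487·1084·47·2819·3037 ≡ 258 (mod 3233)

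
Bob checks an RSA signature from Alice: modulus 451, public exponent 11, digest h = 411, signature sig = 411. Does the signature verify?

verifies

sig^2 ≡ 411^2 = 168921 ≡ 247
sig^4 ≡ 247^2 = 61009 ≡ 124
sig^8 ≡ 124^2 = 15376 ≡ 42
11 = 8 + 2 + 1, so sig^11 ≡ 42·247·411 ≡ 411 (mod 451)
411 = h, so the signature checks out.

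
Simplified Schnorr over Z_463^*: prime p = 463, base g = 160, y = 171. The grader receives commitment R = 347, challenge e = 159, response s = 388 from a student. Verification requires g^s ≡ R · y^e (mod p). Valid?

g^s mod p:
Squares mod 463: 160^1≡160, 160^2≡135, 160^4≡168, 160^8≡444, 160^16≡361, 160^32≡218, 160^64≡298, 160^128≡371, 160^256≡130
388 = 256 + 128 + 4, so 160^388 ≡ 130·371·168 ≡ 140 (mod 463)
R · y^e mod p:
Squares mod 463: 171^1≡171, 171^2≡72, 171^4≡91, 171^8≡410, 171^16≡31, 171^32≡35, 171^64≡299, 171^128≡42
159 = 128 + 16 + 8 + 4 + 2 + 1, so 171^159 ≡ 42·31·410·91·72·171 ≡ 366 (mod 463)
347·366 = 127002 ≡ 140 (mod 463)
140 ≡ 140 (mod 463); signature holds.

yes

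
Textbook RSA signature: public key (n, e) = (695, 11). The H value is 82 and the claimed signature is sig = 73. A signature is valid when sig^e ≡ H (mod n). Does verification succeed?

fails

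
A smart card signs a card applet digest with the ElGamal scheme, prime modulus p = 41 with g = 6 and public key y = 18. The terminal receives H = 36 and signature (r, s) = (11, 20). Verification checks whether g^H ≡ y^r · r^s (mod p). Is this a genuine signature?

genuine

Left side g^H mod p:
Squares mod 41: 6^1≡6, 6^2≡36, 6^4≡25, 6^8≡10, 6^16≡18, 6^32≡37
36 = 32 + 4, so 6^36 ≡ 37·25 ≡ 23 (mod 41)
Right side y^r · r^s mod p:
Squares mod 41: 18^1≡18, 18^2≡37, 18^4≡16, 18^8≡10
11 = 8 + 2 + 1, so 18^11 ≡ 10·37·18 ≡ 18 (mod 41)
Squares mod 41: 11^1≡11, 11^2≡39, 11^4≡4, 11^8≡16, 11^16≡10
20 = 16 + 4, so 11^20 ≡ 10·4 ≡ 40 (mod 41)
18·40 = 720 ≡ 23 (mod 41)
23 ≡ 23 (mod 41), so the signature is genuine.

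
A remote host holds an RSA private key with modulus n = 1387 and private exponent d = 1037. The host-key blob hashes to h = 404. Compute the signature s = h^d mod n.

994

h^1037 mod 1387 = 994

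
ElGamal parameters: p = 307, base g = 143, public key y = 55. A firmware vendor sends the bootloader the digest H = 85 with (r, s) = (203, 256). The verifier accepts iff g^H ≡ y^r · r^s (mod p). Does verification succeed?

passes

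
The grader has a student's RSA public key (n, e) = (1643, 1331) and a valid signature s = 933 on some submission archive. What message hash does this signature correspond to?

292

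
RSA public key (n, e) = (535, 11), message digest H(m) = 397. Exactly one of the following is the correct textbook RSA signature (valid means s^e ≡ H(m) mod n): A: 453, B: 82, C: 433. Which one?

A

Candidate A: Squares mod 535: 453^1≡453, 453^2≡304, 453^4≡396, 453^8≡61; 11 = 8 + 2 + 1, so 453^11 ≡ 61·304·453 ≡ 397 (mod 535)
  → matches H(m) = 397
Candidate B: Squares mod 535: 82^1≡82, 82^2≡304, 82^4≡396, 82^8≡61; 11 = 8 + 2 + 1, so 82^11 ≡ 61·304·82 ≡ 138 (mod 535)
Candidate C: Squares mod 535: 433^1≡433, 433^2≡239, 433^4≡411, 433^8≡396; 11 = 8 + 2 + 1, so 433^11 ≡ 396·239·433 ≡ 387 (mod 535)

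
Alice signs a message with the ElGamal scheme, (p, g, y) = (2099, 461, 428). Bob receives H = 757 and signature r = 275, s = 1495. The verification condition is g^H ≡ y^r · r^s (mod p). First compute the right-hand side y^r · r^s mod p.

1588

Squares mod 2099: 428^1≡428, 428^2≡571, 428^4≡696, 428^8≡1646, 428^16≡1606, 428^32≡1664, 428^64≡315, 428^128≡572, 428^256≡1839
275 = 256 + 16 + 2 + 1, so 428^275 ≡ 1839·1606·571·428 ≡ 1524 (mod 2099)
Squares mod 2099: 275^1≡275, 275^2≡61, 275^4≡1622, 275^8≡837, 275^16≡1602, 275^32≡1426, 275^64≡1644, 275^128≡1323, 275^256≡1862, 275^512≡1595, 275^1024≡37
1495 = 1024 + 256 + 128 + 64 + 16 + 4 + 2 + 1, so 275^1495 ≡ 37·1862·1323·1644·1602·1622·61·275 ≡ 1775 (mod 2099)
y^r · r^s ≡ 1524·1775 = 2705100 ≡ 1588 (mod 2099)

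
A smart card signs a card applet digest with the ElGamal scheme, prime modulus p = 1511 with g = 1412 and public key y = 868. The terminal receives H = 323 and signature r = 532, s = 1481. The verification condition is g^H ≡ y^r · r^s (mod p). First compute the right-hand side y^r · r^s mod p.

351

868^532 mod 1511 = 1366
532^1481 mod 1511 = 8
y^r · r^s ≡ 1366·8 = 10928 ≡ 351 (mod 1511)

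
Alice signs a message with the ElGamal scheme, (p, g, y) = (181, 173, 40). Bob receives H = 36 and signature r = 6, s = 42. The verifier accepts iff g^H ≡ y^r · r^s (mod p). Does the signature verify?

verifies

Left side g^H mod p:
173^2 = 29929 ≡ 64
173^4 ≡ 64^2 = 4096 ≡ 114
173^8 ≡ 114^2 = 12996 ≡ 145
173^16 ≡ 145^2 = 21025 ≡ 29
173^32 ≡ 29^2 = 841 ≡ 117
36 = 32 + 4, so 173^36 ≡ 117·114 ≡ 125 (mod 181)
Right side y^r · r^s mod p:
40^2 = 1600 ≡ 152
40^4 ≡ 152^2 = 23104 ≡ 117
6 = 4 + 2, so 40^6 ≡ 117·152 ≡ 46 (mod 181)
6^2 = 36
6^4 ≡ 36^2 = 1296 ≡ 29
6^8 ≡ 29^2 = 841 ≡ 117
6^16 ≡ 117^2 = 13689 ≡ 114
6^32 ≡ 114^2 = 12996 ≡ 145
42 = 32 + 8 + 2, so 6^42 ≡ 145·117·36 ≡ 46 (mod 181)
46·46 = 2116 ≡ 125 (mod 181)
125 ≡ 125 (mod 181), so the signature is genuine.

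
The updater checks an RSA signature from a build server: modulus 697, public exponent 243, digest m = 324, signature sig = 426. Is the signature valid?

valid

sig^243 mod 697 = 324
sig^243 mod 697 = 324 matches m.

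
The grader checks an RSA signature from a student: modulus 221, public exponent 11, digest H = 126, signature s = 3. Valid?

yes

s^2 ≡ 3^2 = 9
s^4 ≡ 9^2 = 81
s^8 ≡ 81^2 = 6561 ≡ 152
11 = 8 + 2 + 1, so s^11 ≡ 152·9·3 ≡ 126 (mod 221)
s^11 mod 221 = 126 matches H.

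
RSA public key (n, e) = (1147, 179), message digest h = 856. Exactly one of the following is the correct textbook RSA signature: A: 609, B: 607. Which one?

Candidate A: Squares mod 1147: 609^1≡609, 609^2≡400, 609^4≡567, 609^8≡329, 609^16≡423, 609^32≡1144, 609^64≡9, 609^128≡81; 179 = 128 + 32 + 16 + 2 + 1, so 609^179 ≡ 81·1144·423·400·609 ≡ 727 (mod 1147)
Candidate B: Squares mod 1147: 607^1≡607, 607^2≡262, 607^4≡971, 607^8≡7, 607^16≡49, 607^32≡107, 607^64≡1126, 607^128≡441; 179 = 128 + 32 + 16 + 2 + 1, so 607^179 ≡ 441·107·49·262·607 ≡ 856 (mod 1147)
  → matches h = 856

B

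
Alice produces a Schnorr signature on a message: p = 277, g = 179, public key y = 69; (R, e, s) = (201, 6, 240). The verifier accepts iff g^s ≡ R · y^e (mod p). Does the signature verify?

verifies

g^s mod p:
Squares mod 277: 179^1≡179, 179^2≡186, 179^4≡248, 179^8≡10, 179^16≡100, 179^32≡28, 179^64≡230, 179^128≡270
240 = 128 + 64 + 32 + 16, so 179^240 ≡ 270·230·28·100 ≡ 175 (mod 277)
R · y^e mod p:
Squares mod 277: 69^1≡69, 69^2≡52, 69^4≡211
6 = 4 + 2, so 69^6 ≡ 211·52 ≡ 169 (mod 277)
201·169 = 33969 ≡ 175 (mod 277)
175 ≡ 175 (mod 277); signature holds.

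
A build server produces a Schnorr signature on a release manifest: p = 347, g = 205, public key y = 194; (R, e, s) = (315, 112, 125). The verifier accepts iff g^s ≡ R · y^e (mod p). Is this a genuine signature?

g^s mod p:
205^2 = 42025 ≡ 38
205^4 ≡ 38^2 = 1444 ≡ 56
205^8 ≡ 56^2 = 3136 ≡ 13
205^16 ≡ 13^2 = 169
205^32 ≡ 169^2 = 28561 ≡ 107
205^64 ≡ 107^2 = 11449 ≡ 345
125 = 64 + 32 + 16 + 8 + 4 + 1, so 205^125 ≡ 345·107·169·13·56·205 ≡ 89 (mod 347)
R · y^e mod p:
194^2 = 37636 ≡ 160
194^4 ≡ 160^2 = 25600 ≡ 269
194^8 ≡ 269^2 = 72361 ≡ 185
194^16 ≡ 185^2 = 34225 ≡ 219
194^32 ≡ 219^2 = 47961 ≡ 75
194^64 ≡ 75^2 = 5625 ≡ 73
112 = 64 + 32 + 16, so 194^112 ≡ 73·75·219 ≡ 140 (mod 347)
315·140 = 44100 ≡ 31 (mod 347)
89 ≠ 31; the check fails.

forged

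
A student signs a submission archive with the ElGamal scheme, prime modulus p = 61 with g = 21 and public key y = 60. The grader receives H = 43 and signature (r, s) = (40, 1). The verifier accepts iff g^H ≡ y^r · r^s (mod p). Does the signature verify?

Left side g^H mod p:
21^2 = 441 ≡ 14
21^4 ≡ 14^2 = 196 ≡ 13
21^8 ≡ 13^2 = 169 ≡ 47
21^16 ≡ 47^2 = 2209 ≡ 13
21^32 ≡ 13^2 = 169 ≡ 47
43 = 32 + 8 + 2 + 1, so 21^43 ≡ 47·47·14·21 ≡ 40 (mod 61)
Right side y^r · r^s mod p:
60^2 = 3600 ≡ 1
60^4 ≡ 1^2 = 1
60^8 ≡ 1^2 = 1
60^16 ≡ 1^2 = 1
60^32 ≡ 1^2 = 1
40 = 32 + 8, so 60^40 ≡ 1·1 ≡ 1 (mod 61)
40^1 mod 61 = 40
1·40 = 40 ≡ 40 (mod 61)
40 ≡ 40 (mod 61), so the signature is genuine.

verifies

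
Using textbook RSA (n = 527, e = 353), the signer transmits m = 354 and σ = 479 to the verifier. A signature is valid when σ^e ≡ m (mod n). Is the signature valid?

σ^2 ≡ 479^2 = 229441 ≡ 196
σ^4 ≡ 196^2 = 38416 ≡ 472
σ^8 ≡ 472^2 = 222784 ≡ 390
σ^16 ≡ 390^2 = 152100 ≡ 324
σ^32 ≡ 324^2 = 104976 ≡ 103
σ^64 ≡ 103^2 = 10609 ≡ 69
σ^128 ≡ 69^2 = 4761 ≡ 18
σ^256 ≡ 18^2 = 324
353 = 256 + 64 + 32 + 1, so σ^353 ≡ 324·69·103·479 ≡ 173 (mod 527)
The recovered value 173 does not match the digest 354.

invalid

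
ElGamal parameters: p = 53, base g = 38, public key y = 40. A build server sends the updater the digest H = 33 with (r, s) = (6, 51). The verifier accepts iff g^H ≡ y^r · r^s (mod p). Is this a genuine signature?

forged

Left side g^H mod p:
38^2 = 1444 ≡ 13
38^4 ≡ 13^2 = 169 ≡ 10
38^8 ≡ 10^2 = 100 ≡ 47
38^16 ≡ 47^2 = 2209 ≡ 36
38^32 ≡ 36^2 = 1296 ≡ 24
33 = 32 + 1, so 38^33 ≡ 24·38 ≡ 11 (mod 53)
Right side y^r · r^s mod p:
40^2 = 1600 ≡ 10
40^4 ≡ 10^2 = 100 ≡ 47
6 = 4 + 2, so 40^6 ≡ 47·10 ≡ 46 (mod 53)
6^2 = 36
6^4 ≡ 36^2 = 1296 ≡ 24
6^8 ≡ 24^2 = 576 ≡ 46
6^16 ≡ 46^2 = 2116 ≡ 49
6^32 ≡ 49^2 = 2401 ≡ 16
51 = 32 + 16 + 2 + 1, so 6^51 ≡ 16·49·36·6 ≡ 9 (mod 53)
46·9 = 414 ≡ 43 (mod 53)
11 ≠ 43, so verification fails.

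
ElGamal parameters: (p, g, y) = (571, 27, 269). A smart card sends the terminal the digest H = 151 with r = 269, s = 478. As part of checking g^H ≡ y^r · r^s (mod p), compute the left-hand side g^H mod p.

395

27^2 = 729 ≡ 158
27^4 ≡ 158^2 = 24964 ≡ 411
27^8 ≡ 411^2 = 168921 ≡ 476
27^16 ≡ 476^2 = 226576 ≡ 460
27^32 ≡ 460^2 = 211600 ≡ 330
27^64 ≡ 330^2 = 108900 ≡ 410
27^128 ≡ 410^2 = 168100 ≡ 226
151 = 128 + 16 + 4 + 2 + 1, so 27^151 ≡ 226·460·411·158·27 ≡ 395 (mod 571)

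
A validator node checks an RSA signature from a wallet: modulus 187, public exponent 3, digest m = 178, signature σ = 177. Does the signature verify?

Squares mod 187: σ^1≡177, σ^2≡100
3 = 2 + 1, so σ^3 ≡ 100·177 ≡ 122 (mod 187)
σ^3 mod 187 = 122, but m = 178.

does not verify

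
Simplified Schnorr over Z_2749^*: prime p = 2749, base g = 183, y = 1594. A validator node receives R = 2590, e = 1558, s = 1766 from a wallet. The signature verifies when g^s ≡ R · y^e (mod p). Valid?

g^s mod p:
Squares mod 2749: 183^1≡183, 183^2≡501, 183^4≡842, 183^8≡2471, 183^16≡312, 183^32≡1129, 183^64≡1854, 183^128≡1066, 183^256≡1019, 183^512≡1988, 183^1024≡1831
1766 = 1024 + 512 + 128 + 64 + 32 + 4 + 2, so 183^1766 ≡ 1831·1988·1066·1854·1129·842·501 ≡ 1787 (mod 2749)
R · y^e mod p:
Squares mod 2749: 1594^1≡1594, 1594^2≡760, 1594^4≡310, 1594^8≡2634, 1594^16≡2229, 1594^32≡998, 1594^64≡866, 1594^128≡2228, 1594^256≡2039, 1594^512≡1033, 1594^1024≡477
1558 = 1024 + 512 + 16 + 4 + 2, so 1594^1558 ≡ 477·1033·2229·310·760 ≡ 2513 (mod 2749)
2590·2513 = 6508670 ≡ 1787 (mod 2749)
1787 ≡ 1787 (mod 2749); signature holds.

yes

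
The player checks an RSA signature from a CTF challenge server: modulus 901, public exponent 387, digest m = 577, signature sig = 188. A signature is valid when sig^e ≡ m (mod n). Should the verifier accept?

reject

sig^2 ≡ 188^2 = 35344 ≡ 205
sig^4 ≡ 205^2 = 42025 ≡ 579
sig^8 ≡ 579^2 = 335241 ≡ 69
sig^16 ≡ 69^2 = 4761 ≡ 256
sig^32 ≡ 256^2 = 65536 ≡ 664
sig^64 ≡ 664^2 = 440896 ≡ 307
sig^128 ≡ 307^2 = 94249 ≡ 545
sig^256 ≡ 545^2 = 297025 ≡ 596
387 = 256 + 128 + 2 + 1, so sig^387 ≡ 596·545·205·188 ≡ 324 (mod 901)
sig^387 mod 901 = 324, but m = 577.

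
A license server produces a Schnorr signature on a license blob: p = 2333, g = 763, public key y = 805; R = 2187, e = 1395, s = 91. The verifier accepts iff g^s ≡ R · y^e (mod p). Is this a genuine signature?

g^s mod p:
763^2 = 582169 ≡ 1252
763^4 ≡ 1252^2 = 1567504 ≡ 2061
763^8 ≡ 2061^2 = 4247721 ≡ 1661
763^16 ≡ 1661^2 = 2758921 ≡ 1315
763^32 ≡ 1315^2 = 1729225 ≡ 472
763^64 ≡ 472^2 = 222784 ≡ 1149
91 = 64 + 16 + 8 + 2 + 1, so 763^91 ≡ 1149·1315·1661·1252·763 ≡ 334 (mod 2333)
R · y^e mod p:
805^2 = 648025 ≡ 1784
805^4 ≡ 1784^2 = 3182656 ≡ 444
805^8 ≡ 444^2 = 197136 ≡ 1164
805^16 ≡ 1164^2 = 1354896 ≡ 1756
805^32 ≡ 1756^2 = 3083536 ≡ 1643
805^64 ≡ 1643^2 = 2699449 ≡ 168
805^128 ≡ 168^2 = 28224 ≡ 228
805^256 ≡ 228^2 = 51984 ≡ 658
805^512 ≡ 658^2 = 432964 ≡ 1359
805^1024 ≡ 1359^2 = 1846881 ≡ 1478
1395 = 1024 + 256 + 64 + 32 + 16 + 2 + 1, so 805^1395 ≡ 1478·658·168·1643·1756·1784·805 ≡ 2107 (mod 2333)
2187·2107 = 4608009 ≡ 334 (mod 2333)
334 ≡ 334 (mod 2333); signature holds.

genuine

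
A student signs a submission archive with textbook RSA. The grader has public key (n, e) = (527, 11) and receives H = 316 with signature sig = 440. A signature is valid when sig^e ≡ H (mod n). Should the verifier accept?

reject

sig^2 ≡ 440^2 = 193600 ≡ 191
sig^4 ≡ 191^2 = 36481 ≡ 118
sig^8 ≡ 118^2 = 13924 ≡ 222
11 = 8 + 2 + 1, so sig^11 ≡ 222·191·440 ≡ 26 (mod 527)
The recovered value 26 does not match the digest 316.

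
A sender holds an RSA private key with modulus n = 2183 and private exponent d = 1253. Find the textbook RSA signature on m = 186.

1444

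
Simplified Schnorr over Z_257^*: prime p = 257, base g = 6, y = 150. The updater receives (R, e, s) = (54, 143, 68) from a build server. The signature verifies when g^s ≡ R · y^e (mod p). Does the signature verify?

g^s mod p:
6^2 = 36
6^4 ≡ 36^2 = 1296 ≡ 11
6^8 ≡ 11^2 = 121
6^16 ≡ 121^2 = 14641 ≡ 249
6^32 ≡ 249^2 = 62001 ≡ 64
6^64 ≡ 64^2 = 4096 ≡ 241
68 = 64 + 4, so 6^68 ≡ 241·11 ≡ 81 (mod 257)
R · y^e mod p:
150^2 = 22500 ≡ 141
150^4 ≡ 141^2 = 19881 ≡ 92
150^8 ≡ 92^2 = 8464 ≡ 240
150^16 ≡ 240^2 = 57600 ≡ 32
150^32 ≡ 32^2 = 1024 ≡ 253
150^64 ≡ 253^2 = 64009 ≡ 16
150^128 ≡ 16^2 = 256
143 = 128 + 8 + 4 + 2 + 1, so 150^143 ≡ 256·240·92·141·150 ≡ 130 (mod 257)
54·130 = 7020 ≡ 81 (mod 257)
81 ≡ 81 (mod 257); signature holds.

verifies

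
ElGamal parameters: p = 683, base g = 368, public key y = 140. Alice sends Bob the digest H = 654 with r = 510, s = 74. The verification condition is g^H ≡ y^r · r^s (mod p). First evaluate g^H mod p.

Squares mod 683: 368^1≡368, 368^2≡190, 368^4≡584, 368^8≡239, 368^16≡432, 368^32≡165, 368^64≡588, 368^128≡146, 368^256≡143, 368^512≡642
654 = 512 + 128 + 8 + 4 + 2, so 368^654 ≡ 642·146·239·584·190 ≡ 136 (mod 683)

136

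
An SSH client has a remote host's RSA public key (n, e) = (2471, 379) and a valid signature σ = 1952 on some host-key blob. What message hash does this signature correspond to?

846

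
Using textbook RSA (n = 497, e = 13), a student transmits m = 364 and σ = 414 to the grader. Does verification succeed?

fails

σ^2 ≡ 414^2 = 171396 ≡ 428
σ^4 ≡ 428^2 = 183184 ≡ 288
σ^8 ≡ 288^2 = 82944 ≡ 442
13 = 8 + 4 + 1, so σ^13 ≡ 442·288·414 ≡ 155 (mod 497)
The recovered value 155 does not match the digest 364.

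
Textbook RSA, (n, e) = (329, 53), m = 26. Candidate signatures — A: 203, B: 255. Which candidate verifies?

Candidate A: 203^2 = 41209 ≡ 84; 203^4 ≡ 84^2 = 7056 ≡ 147; 203^8 ≡ 147^2 = 21609 ≡ 224; 203^16 ≡ 224^2 = 50176 ≡ 168; 203^32 ≡ 168^2 = 28224 ≡ 259; 53 = 32 + 16 + 4 + 1, so 203^53 ≡ 259·168·147·203 ≡ 322 (mod 329)
Candidate B: 255^2 = 65025 ≡ 212; 255^4 ≡ 212^2 = 44944 ≡ 200; 255^8 ≡ 200^2 = 40000 ≡ 191; 255^16 ≡ 191^2 = 36481 ≡ 291; 255^32 ≡ 291^2 = 84681 ≡ 128; 53 = 32 + 16 + 4 + 1, so 255^53 ≡ 128·291·200·255 ≡ 26 (mod 329)
  → matches m = 26

B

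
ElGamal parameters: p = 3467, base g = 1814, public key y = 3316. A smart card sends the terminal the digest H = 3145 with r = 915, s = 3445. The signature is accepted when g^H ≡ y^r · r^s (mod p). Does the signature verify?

does not verify

Left side g^H mod p:
Squares mod 3467: 1814^1≡1814, 1814^2≡413, 1814^4≡686, 1814^8≡2551, 1814^16≡42, 1814^32≡1764, 1814^64≡1797, 1814^128≡1432, 1814^256≡1627, 1814^512≡1808, 1814^1024≡2950, 1814^2048≡330
3145 = 2048 + 1024 + 64 + 8 + 1, so 1814^3145 ≡ 330·2950·1797·2551·1814 ≡ 484 (mod 3467)
Right side y^r · r^s mod p:
Squares mod 3467: 3316^1≡3316, 3316^2≡1999, 3316^4≡2017, 3316^8≡1498, 3316^16≡855, 3316^32≡2955, 3316^64≡2119, 3316^128≡396, 3316^256≡801, 3316^512≡206
915 = 512 + 256 + 128 + 16 + 2 + 1, so 3316^915 ≡ 206·801·396·855·1999·3316 ≡ 38 (mod 3467)
Squares mod 3467: 915^1≡915, 915^2≡1678, 915^4≡480, 915^8≡1578, 915^16≡778, 915^32≡2026, 915^64≡3215, 915^128≡1098, 915^256≡2555, 915^512≡3131, 915^1024≡1952, 915^2048≡71
3445 = 2048 + 1024 + 256 + 64 + 32 + 16 + 4 + 1, so 915^3445 ≡ 71·1952·2555·3215·2026·778·480·915 ≡ 728 (mod 3467)
38·728 = 27664 ≡ 3395 (mod 3467)
484 ≠ 3395, so verification fails.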